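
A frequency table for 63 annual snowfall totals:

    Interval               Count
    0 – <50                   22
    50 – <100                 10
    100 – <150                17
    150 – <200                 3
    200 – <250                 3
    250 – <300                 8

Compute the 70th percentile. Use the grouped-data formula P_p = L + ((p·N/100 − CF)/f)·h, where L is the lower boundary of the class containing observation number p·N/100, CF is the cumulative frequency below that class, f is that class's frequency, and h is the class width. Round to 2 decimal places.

135.59

N = 63; target position k = 70/100 · 63 = 44.1.
Cumulative frequencies: 22, 32, 49, 52, 55, 63.
Observation 44.1 falls in the class 100 – <150.
L = 100, CF = 32, f = 17, h = 50.
P70 = 100 + ((44.1 − 32)/17)·50 = 100 + 35.5882 = 135.588.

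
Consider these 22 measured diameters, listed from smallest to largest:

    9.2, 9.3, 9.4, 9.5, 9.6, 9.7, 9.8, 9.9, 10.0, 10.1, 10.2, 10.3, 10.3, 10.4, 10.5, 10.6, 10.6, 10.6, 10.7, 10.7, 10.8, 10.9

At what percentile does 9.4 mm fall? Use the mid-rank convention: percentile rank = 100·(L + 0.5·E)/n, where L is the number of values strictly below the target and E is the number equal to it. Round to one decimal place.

11.4

Count below 9.4: L = 2; count equal: E = 1; n = 22.
Percentile rank = 100·(2 + 0.5·1)/22 = 100·2.5/22 = 11.36.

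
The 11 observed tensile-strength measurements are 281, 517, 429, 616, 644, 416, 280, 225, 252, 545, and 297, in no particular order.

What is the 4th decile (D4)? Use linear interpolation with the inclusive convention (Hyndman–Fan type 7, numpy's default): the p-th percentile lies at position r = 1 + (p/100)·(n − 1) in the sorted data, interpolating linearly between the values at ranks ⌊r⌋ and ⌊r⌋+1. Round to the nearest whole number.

Sorted: 225, 252, 280, 281, 297, 416, 429, 517, 545, 616, 644.
n = 11.
r = 1 + (40/100)·(11 − 1) = 1 + 4 = 5.
r is an integer, so P40 is the value at rank 5: 297.

297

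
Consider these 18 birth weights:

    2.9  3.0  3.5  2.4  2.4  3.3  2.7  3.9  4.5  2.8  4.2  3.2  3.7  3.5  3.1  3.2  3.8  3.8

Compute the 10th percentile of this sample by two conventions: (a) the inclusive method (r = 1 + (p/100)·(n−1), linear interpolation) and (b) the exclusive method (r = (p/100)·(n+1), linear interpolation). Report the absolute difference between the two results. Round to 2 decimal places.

0.21

Sorted: 2.4, 2.4, 2.7, 2.8, 2.9, 3.0, 3.1, 3.2, 3.2, 3.3, 3.5, 3.5, 3.7, 3.8, 3.8, 3.9, 4.2, 4.5.
n = 18.
(a) r = 2.7; between ranks 2 (2.4) and 3 (2.7): 2.61.
(b) r = 1.9; between ranks 1 (2.4) and 2 (2.4): 2.4.
|2.61 − 2.4| = 0.21.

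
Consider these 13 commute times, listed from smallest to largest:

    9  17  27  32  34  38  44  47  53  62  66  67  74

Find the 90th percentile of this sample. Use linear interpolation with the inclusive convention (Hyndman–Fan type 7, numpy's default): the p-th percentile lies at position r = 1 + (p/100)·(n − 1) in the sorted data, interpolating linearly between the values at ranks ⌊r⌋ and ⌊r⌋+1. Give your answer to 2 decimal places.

n = 13.
r = 1 + (90/100)·(13 − 1) = 1 + 10.8 = 11.8.
Rank 11 is 66 and rank 12 is 67.
Interpolate: 66 + 0.8·(67 − 66) = 66 + 0.8·1 = 66.8.

66.80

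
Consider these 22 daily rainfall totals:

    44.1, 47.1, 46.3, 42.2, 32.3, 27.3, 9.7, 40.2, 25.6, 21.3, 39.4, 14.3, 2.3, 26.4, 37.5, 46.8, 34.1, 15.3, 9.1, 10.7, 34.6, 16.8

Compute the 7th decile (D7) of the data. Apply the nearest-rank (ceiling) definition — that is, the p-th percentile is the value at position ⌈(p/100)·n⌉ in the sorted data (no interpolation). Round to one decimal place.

Sorted: 2.3, 9.1, 9.7, 10.7, 14.3, 15.3, 16.8, 21.3, 25.6, 26.4, 27.3, 32.3, 34.1, 34.6, 37.5, 39.4, 40.2, 42.2, 44.1, 46.3, 46.8, 47.1.
n = 22.
Position = ⌈70/100 · 22⌉ = ⌈15.4⌉ = 16.
The value at rank 16 is 39.4.

39.4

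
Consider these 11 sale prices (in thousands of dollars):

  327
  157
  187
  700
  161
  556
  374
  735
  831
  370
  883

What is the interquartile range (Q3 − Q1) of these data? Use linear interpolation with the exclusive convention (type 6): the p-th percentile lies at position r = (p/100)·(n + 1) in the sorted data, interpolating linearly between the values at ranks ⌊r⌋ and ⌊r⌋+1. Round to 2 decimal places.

548.00

Sorted: 157, 161, 187, 327, 370, 374, 556, 700, 735, 831, 883.
n = 11.
P25: r = 3 (integer) → 187.
P75: r = 9 (integer) → 735.
Difference: 735 − 187 = 548.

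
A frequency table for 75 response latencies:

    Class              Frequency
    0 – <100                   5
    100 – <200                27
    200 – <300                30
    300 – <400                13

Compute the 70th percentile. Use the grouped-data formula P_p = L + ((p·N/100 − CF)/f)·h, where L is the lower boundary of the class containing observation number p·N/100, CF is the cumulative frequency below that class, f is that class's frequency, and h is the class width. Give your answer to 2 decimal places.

268.33

N = 75; target position k = 70/100 · 75 = 52.5.
Cumulative frequencies: 5, 32, 62, 75.
Observation 52.5 falls in the class 200 – <300.
L = 200, CF = 32, f = 30, h = 100.
P70 = 200 + ((52.5 − 32)/30)·100 = 200 + 68.3333 = 268.333.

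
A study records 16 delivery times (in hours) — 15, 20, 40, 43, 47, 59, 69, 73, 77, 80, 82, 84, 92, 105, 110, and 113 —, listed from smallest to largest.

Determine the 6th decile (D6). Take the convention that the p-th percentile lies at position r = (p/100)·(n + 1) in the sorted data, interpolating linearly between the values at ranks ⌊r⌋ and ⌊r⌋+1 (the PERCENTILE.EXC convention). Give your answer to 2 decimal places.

80.40

n = 16.
r = (60/100)·(16 + 1) = 10.2.
Rank 10 is 80 and rank 11 is 82.
Interpolate: 80 + 0.2·(82 − 80) = 80 + 0.2·2 = 80.4.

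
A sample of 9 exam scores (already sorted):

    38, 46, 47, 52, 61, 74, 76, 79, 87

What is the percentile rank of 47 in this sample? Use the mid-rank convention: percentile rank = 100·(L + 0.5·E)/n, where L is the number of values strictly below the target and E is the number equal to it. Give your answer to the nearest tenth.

27.8

Count below 47: L = 2; count equal: E = 1; n = 9.
Percentile rank = 100·(2 + 0.5·1)/9 = 100·2.5/9 = 27.78.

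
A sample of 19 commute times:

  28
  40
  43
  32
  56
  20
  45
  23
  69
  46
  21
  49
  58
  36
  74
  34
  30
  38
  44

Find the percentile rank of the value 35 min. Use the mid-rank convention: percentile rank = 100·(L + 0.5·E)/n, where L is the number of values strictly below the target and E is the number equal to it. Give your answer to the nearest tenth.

Sorted: 20, 21, 23, 28, 30, 32, 34, 36, 38, 40, 43, 44, 45, 46, 49, 56, 58, 69, 74.
Count below 35: L = 7; count equal: E = 0; n = 19.
Percentile rank = 100·(7 + 0.5·0)/19 = 100·7/19 = 36.84.

36.8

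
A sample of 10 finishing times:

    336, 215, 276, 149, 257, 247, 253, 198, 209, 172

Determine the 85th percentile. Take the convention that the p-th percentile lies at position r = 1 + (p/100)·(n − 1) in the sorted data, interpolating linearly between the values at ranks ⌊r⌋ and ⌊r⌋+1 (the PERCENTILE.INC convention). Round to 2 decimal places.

269.35

Sorted: 149, 172, 198, 209, 215, 247, 253, 257, 276, 336.
n = 10.
r = 1 + (85/100)·(10 − 1) = 1 + 7.65 = 8.65.
Rank 8 is 257 and rank 9 is 276.
Interpolate: 257 + 0.65·(276 − 257) = 257 + 0.65·19 = 269.35.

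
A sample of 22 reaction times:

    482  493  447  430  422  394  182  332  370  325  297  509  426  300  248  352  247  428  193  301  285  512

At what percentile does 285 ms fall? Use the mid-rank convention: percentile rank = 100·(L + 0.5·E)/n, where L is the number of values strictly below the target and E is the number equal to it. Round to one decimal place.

20.5

Sorted: 182, 193, 247, 248, 285, 297, 300, 301, 325, 332, 352, 370, 394, 422, 426, 428, 430, 447, 482, 493, 509, 512.
Count below 285: L = 4; count equal: E = 1; n = 22.
Percentile rank = 100·(4 + 0.5·1)/22 = 100·4.5/22 = 20.45.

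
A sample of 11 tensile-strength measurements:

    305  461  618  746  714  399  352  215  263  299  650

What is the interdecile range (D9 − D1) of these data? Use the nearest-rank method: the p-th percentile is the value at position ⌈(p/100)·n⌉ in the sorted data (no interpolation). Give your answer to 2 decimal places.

Sorted: 215, 263, 299, 305, 352, 399, 461, 618, 650, 714, 746.
n = 11.
P10: rank ⌈10/100·11⌉ = 2 → 263.
P90: rank ⌈90/100·11⌉ = 10 → 714.
Difference: 714 − 263 = 451.

451.00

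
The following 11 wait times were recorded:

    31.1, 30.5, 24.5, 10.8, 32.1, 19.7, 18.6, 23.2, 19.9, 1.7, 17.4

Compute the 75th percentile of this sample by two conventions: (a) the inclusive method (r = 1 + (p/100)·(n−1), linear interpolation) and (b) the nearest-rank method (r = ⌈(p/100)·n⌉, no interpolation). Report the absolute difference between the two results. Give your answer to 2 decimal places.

3.00

Sorted: 1.7, 10.8, 17.4, 18.6, 19.7, 19.9, 23.2, 24.5, 30.5, 31.1, 32.1.
n = 11.
(a) r = 8.5; between ranks 8 (24.5) and 9 (30.5): 27.5.
(b) the nearest-rank method: rank 9 → 30.5.
|27.5 − 30.5| = 3.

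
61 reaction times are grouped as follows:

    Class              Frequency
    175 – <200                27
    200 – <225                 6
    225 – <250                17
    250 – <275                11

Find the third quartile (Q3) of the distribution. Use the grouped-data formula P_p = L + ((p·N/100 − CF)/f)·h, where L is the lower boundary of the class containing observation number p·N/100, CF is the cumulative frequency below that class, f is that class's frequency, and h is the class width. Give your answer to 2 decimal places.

243.75

N = 61; target position k = 75/100 · 61 = 45.75.
Cumulative frequencies: 27, 33, 50, 61.
Observation 45.75 falls in the class 225 – <250.
L = 225, CF = 33, f = 17, h = 25.
P75 = 225 + ((45.75 − 33)/17)·25 = 225 + 18.75 = 243.75.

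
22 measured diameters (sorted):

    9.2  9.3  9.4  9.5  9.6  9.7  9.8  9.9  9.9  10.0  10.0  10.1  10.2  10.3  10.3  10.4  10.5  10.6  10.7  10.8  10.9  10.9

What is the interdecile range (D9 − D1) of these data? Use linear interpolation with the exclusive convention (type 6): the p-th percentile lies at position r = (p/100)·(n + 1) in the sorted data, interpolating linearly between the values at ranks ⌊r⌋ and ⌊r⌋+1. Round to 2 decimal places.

1.54

n = 22.
P10: r = 2.3; ranks 2–3 are 9.3, 9.4; interpolating gives 9.33.
P90: r = 20.7; ranks 20–21 are 10.8, 10.9; interpolating gives 10.87.
Difference: 10.87 − 9.33 = 1.54.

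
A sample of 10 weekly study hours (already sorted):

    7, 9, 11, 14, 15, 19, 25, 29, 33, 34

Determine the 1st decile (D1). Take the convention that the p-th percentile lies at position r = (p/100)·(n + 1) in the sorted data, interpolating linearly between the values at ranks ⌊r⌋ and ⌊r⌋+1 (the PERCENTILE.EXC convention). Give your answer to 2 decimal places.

7.20

n = 10.
r = (10/100)·(10 + 1) = 1.1.
Rank 1 is 7 and rank 2 is 9.
Interpolate: 7 + 0.1·(9 − 7) = 7 + 0.1·2 = 7.2.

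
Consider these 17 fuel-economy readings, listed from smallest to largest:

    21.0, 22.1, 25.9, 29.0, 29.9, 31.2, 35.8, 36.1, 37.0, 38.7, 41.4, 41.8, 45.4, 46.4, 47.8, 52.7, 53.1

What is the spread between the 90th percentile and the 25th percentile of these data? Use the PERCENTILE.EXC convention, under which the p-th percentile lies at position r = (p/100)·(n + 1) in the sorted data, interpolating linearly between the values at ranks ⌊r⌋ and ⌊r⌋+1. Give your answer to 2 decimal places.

n = 17.
P25: r = 4.5; ranks 4–5 are 29.0, 29.9; interpolating gives 29.45.
P90: r = 16.2; ranks 16–17 are 52.7, 53.1; interpolating gives 52.78.
Difference: 52.78 − 29.45 = 23.33.

23.33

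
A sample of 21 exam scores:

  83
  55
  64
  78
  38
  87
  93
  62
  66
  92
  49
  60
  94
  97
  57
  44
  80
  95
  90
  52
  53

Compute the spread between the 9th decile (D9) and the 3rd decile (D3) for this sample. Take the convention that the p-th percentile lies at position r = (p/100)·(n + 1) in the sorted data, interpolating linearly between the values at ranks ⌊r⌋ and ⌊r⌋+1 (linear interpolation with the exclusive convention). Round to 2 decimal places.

38.60

Sorted: 38, 44, 49, 52, 53, 55, 57, 60, 62, 64, 66, 78, 80, 83, 87, 90, 92, 93, 94, 95, 97.
n = 21.
P30: r = 6.6; ranks 6–7 are 55, 57; interpolating gives 56.2.
P90: r = 19.8; ranks 19–20 are 94, 95; interpolating gives 94.8.
Difference: 94.8 − 56.2 = 38.6.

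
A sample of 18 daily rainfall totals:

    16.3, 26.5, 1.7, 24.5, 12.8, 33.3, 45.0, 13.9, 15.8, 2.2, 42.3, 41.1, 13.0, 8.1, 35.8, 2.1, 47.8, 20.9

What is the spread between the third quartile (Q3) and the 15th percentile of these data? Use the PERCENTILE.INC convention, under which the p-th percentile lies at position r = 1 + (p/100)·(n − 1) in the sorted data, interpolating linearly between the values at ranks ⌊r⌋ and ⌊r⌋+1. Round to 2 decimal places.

Sorted: 1.7, 2.1, 2.2, 8.1, 12.8, 13.0, 13.9, 15.8, 16.3, 20.9, 24.5, 26.5, 33.3, 35.8, 41.1, 42.3, 45.0, 47.8.
n = 18.
P15: r = 3.55; ranks 3–4 are 2.2, 8.1; interpolating gives 5.445.
P75: r = 13.75; ranks 13–14 are 33.3, 35.8; interpolating gives 35.175.
Difference: 35.175 − 5.445 = 29.73.

29.73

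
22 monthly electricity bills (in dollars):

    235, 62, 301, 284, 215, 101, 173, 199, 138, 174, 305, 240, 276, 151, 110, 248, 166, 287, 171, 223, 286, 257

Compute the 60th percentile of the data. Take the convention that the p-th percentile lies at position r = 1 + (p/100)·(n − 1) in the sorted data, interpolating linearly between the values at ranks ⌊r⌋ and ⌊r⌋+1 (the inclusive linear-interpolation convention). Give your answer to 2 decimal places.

Sorted: 62, 101, 110, 138, 151, 166, 171, 173, 174, 199, 215, 223, 235, 240, 248, 257, 276, 284, 286, 287, 301, 305.
n = 22.
r = 1 + (60/100)·(22 − 1) = 1 + 12.6 = 13.6.
Rank 13 is 235 and rank 14 is 240.
Interpolate: 235 + 0.6·(240 − 235) = 235 + 0.6·5 = 238.

238.00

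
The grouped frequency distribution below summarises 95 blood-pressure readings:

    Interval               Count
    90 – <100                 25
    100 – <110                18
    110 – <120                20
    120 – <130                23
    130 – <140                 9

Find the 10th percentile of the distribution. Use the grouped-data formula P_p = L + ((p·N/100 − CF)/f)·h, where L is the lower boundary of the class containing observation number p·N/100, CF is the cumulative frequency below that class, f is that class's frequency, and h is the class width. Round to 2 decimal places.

N = 95; target position k = 10/100 · 95 = 9.5.
Cumulative frequencies: 25, 43, 63, 86, 95.
Observation 9.5 falls in the class 90 – <100.
L = 90, CF = 0, f = 25, h = 10.
P10 = 90 + ((9.5 − 0)/25)·10 = 90 + 3.8 = 93.8.

93.80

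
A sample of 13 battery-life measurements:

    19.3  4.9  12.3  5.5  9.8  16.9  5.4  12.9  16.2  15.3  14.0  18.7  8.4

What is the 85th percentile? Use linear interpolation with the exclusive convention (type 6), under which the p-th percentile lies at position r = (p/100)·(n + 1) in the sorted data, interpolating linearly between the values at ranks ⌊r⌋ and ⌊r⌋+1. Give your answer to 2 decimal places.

Sorted: 4.9, 5.4, 5.5, 8.4, 9.8, 12.3, 12.9, 14.0, 15.3, 16.2, 16.9, 18.7, 19.3.
n = 13.
r = (85/100)·(13 + 1) = 11.9.
Rank 11 is 16.9 and rank 12 is 18.7.
Interpolate: 16.9 + 0.9·(18.7 − 16.9) = 16.9 + 0.9·1.8 = 18.52.

18.52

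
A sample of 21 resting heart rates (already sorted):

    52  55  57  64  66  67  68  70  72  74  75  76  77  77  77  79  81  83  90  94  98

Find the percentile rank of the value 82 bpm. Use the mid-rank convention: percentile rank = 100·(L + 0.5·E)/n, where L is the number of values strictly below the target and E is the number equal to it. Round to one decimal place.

81.0

Count below 82: L = 17; count equal: E = 0; n = 21.
Percentile rank = 100·(17 + 0.5·0)/21 = 100·17/21 = 80.95.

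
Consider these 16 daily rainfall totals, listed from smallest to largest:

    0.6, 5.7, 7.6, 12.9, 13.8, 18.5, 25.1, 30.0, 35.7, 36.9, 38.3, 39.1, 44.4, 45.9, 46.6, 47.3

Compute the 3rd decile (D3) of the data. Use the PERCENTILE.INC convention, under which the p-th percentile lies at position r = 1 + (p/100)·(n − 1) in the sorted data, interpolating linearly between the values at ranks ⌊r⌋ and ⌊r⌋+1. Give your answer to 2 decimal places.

n = 16.
r = 1 + (30/100)·(16 − 1) = 1 + 4.5 = 5.5.
Rank 5 is 13.8 and rank 6 is 18.5.
Interpolate: 13.8 + 0.5·(18.5 − 13.8) = 13.8 + 0.5·4.7 = 16.15.

16.15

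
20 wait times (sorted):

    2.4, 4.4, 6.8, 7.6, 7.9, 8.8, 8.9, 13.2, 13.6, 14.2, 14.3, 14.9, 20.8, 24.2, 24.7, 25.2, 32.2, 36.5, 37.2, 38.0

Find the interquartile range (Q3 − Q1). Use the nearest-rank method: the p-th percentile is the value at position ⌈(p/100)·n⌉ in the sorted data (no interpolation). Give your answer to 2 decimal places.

n = 20.
P25: rank ⌈25/100·20⌉ = 5 → 7.9.
P75: rank ⌈75/100·20⌉ = 15 → 24.7.
Difference: 24.7 − 7.9 = 16.8.

16.80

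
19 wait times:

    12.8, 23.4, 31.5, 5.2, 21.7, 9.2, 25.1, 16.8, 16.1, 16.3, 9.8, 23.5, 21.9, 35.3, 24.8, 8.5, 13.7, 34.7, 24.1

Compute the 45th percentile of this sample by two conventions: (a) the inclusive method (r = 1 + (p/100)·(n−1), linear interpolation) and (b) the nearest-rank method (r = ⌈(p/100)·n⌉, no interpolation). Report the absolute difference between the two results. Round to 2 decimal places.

0.49

Sorted: 5.2, 8.5, 9.2, 9.8, 12.8, 13.7, 16.1, 16.3, 16.8, 21.7, 21.9, 23.4, 23.5, 24.1, 24.8, 25.1, 31.5, 34.7, 35.3.
n = 19.
(a) r = 9.1; between ranks 9 (16.8) and 10 (21.7): 17.29.
(b) the nearest-rank method: rank 9 → 16.8.
|17.29 − 16.8| = 0.49.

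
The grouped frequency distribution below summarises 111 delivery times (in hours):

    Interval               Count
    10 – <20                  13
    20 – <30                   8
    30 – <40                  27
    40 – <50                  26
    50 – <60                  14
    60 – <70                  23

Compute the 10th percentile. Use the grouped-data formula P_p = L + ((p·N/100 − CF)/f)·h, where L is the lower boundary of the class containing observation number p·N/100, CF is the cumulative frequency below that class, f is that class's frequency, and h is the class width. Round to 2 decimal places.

N = 111; target position k = 10/100 · 111 = 11.1.
Cumulative frequencies: 13, 21, 48, 74, 88, 111.
Observation 11.1 falls in the class 10 – <20.
L = 10, CF = 0, f = 13, h = 10.
P10 = 10 + ((11.1 − 0)/13)·10 = 10 + 8.53846 = 18.5385.

18.54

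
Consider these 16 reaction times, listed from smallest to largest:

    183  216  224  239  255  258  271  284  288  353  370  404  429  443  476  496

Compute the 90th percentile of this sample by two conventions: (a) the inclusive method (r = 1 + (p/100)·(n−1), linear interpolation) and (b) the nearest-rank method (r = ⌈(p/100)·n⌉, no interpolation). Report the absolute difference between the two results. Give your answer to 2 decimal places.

16.50

n = 16.
(a) r = 14.5; between ranks 14 (443) and 15 (476): 459.5.
(b) the nearest-rank method: rank 15 → 476.
|459.5 − 476| = 16.5.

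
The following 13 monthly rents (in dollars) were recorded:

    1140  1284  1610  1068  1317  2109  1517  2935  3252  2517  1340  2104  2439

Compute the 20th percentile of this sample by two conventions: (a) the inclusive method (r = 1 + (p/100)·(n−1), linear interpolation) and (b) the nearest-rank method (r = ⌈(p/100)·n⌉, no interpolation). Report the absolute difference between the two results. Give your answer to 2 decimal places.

13.20

Sorted: 1068, 1140, 1284, 1317, 1340, 1517, 1610, 2104, 2109, 2439, 2517, 2935, 3252.
n = 13.
(a) r = 3.4; between ranks 3 (1284) and 4 (1317): 1297.2.
(b) the nearest-rank method: rank 3 → 1284.
|1297.2 − 1284| = 13.2.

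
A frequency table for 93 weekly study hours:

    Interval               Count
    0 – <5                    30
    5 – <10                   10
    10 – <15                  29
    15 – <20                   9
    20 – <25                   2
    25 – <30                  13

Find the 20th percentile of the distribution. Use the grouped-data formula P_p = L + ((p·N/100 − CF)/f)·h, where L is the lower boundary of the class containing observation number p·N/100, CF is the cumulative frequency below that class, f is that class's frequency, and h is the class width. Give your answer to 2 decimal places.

3.10

N = 93; target position k = 20/100 · 93 = 18.6.
Cumulative frequencies: 30, 40, 69, 78, 80, 93.
Observation 18.6 falls in the class 0 – <5.
L = 0, CF = 0, f = 30, h = 5.
P20 = 0 + ((18.6 − 0)/30)·5 = 0 + 3.1 = 3.1.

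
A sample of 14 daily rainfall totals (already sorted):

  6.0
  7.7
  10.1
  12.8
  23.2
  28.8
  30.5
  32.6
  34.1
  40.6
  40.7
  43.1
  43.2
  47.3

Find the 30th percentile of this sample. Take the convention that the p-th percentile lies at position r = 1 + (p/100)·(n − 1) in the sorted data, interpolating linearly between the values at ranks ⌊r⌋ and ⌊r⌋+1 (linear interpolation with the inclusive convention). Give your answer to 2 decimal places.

n = 14.
r = 1 + (30/100)·(14 − 1) = 1 + 3.9 = 4.9.
Rank 4 is 12.8 and rank 5 is 23.2.
Interpolate: 12.8 + 0.9·(23.2 − 12.8) = 12.8 + 0.9·10.4 = 22.16.

22.16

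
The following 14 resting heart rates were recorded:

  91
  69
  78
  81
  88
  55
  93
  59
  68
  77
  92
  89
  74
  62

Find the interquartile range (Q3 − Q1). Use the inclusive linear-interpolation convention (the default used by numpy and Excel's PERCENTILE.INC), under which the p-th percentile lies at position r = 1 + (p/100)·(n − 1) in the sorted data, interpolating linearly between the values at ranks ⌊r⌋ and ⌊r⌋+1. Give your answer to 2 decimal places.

20.50

Sorted: 55, 59, 62, 68, 69, 74, 77, 78, 81, 88, 89, 91, 92, 93.
n = 14.
P25: r = 4.25; ranks 4–5 are 68, 69; interpolating gives 68.25.
P75: r = 10.75; ranks 10–11 are 88, 89; interpolating gives 88.75.
Difference: 88.75 − 68.25 = 20.5.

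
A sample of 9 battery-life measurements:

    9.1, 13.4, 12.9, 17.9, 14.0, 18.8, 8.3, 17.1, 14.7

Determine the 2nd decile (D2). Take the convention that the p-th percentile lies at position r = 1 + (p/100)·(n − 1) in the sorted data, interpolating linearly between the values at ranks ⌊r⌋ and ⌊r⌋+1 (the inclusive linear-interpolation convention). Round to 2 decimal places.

Sorted: 8.3, 9.1, 12.9, 13.4, 14.0, 14.7, 17.1, 17.9, 18.8.
n = 9.
r = 1 + (20/100)·(9 − 1) = 1 + 1.6 = 2.6.
Rank 2 is 9.1 and rank 3 is 12.9.
Interpolate: 9.1 + 0.6·(12.9 − 9.1) = 9.1 + 0.6·3.8 = 11.38.

11.38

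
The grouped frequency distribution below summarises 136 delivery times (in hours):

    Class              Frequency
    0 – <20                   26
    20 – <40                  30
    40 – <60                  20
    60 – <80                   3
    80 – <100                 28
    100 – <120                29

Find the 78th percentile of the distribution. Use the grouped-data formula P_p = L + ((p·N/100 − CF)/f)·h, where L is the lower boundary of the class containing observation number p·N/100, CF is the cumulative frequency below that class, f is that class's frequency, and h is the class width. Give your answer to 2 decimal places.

N = 136; target position k = 78/100 · 136 = 106.08.
Cumulative frequencies: 26, 56, 76, 79, 107, 136.
Observation 106.08 falls in the class 80 – <100.
L = 80, CF = 79, f = 28, h = 20.
P78 = 80 + ((106.08 − 79)/28)·20 = 80 + 19.3429 = 99.3429.

99.34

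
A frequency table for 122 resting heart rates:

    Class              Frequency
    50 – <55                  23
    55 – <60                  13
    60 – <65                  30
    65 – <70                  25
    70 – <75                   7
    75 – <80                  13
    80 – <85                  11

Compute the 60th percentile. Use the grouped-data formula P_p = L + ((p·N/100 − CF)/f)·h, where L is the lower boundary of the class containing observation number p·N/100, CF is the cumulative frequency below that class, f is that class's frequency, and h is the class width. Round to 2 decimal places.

66.44

N = 122; target position k = 60/100 · 122 = 73.2.
Cumulative frequencies: 23, 36, 66, 91, 98, 111, 122.
Observation 73.2 falls in the class 65 – <70.
L = 65, CF = 66, f = 25, h = 5.
P60 = 65 + ((73.2 − 66)/25)·5 = 65 + 1.44 = 66.44.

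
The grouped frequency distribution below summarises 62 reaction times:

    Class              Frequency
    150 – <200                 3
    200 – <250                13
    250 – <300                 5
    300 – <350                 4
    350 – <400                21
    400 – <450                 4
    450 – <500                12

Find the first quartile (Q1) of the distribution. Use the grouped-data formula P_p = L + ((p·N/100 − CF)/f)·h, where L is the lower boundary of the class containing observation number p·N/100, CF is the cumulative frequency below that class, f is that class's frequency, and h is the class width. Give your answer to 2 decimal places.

248.08

N = 62; target position k = 25/100 · 62 = 15.5.
Cumulative frequencies: 3, 16, 21, 25, 46, 50, 62.
Observation 15.5 falls in the class 200 – <250.
L = 200, CF = 3, f = 13, h = 50.
P25 = 200 + ((15.5 − 3)/13)·50 = 200 + 48.0769 = 248.077.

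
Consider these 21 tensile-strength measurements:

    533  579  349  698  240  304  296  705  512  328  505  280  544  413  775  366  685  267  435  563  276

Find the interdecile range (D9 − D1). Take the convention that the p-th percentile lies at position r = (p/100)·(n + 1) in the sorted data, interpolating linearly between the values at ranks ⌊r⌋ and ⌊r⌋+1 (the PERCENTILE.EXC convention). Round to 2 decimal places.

Sorted: 240, 267, 276, 280, 296, 304, 328, 349, 366, 413, 435, 505, 512, 533, 544, 563, 579, 685, 698, 705, 775.
n = 21.
P10: r = 2.2; ranks 2–3 are 267, 276; interpolating gives 268.8.
P90: r = 19.8; ranks 19–20 are 698, 705; interpolating gives 703.6.
Difference: 703.6 − 268.8 = 434.8.

434.80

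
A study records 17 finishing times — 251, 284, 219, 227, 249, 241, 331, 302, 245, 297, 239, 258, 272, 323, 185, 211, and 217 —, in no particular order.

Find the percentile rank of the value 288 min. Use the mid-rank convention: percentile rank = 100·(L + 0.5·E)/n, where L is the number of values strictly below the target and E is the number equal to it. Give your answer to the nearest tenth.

Sorted: 185, 211, 217, 219, 227, 239, 241, 245, 249, 251, 258, 272, 284, 297, 302, 323, 331.
Count below 288: L = 13; count equal: E = 0; n = 17.
Percentile rank = 100·(13 + 0.5·0)/17 = 100·13/17 = 76.47.

76.5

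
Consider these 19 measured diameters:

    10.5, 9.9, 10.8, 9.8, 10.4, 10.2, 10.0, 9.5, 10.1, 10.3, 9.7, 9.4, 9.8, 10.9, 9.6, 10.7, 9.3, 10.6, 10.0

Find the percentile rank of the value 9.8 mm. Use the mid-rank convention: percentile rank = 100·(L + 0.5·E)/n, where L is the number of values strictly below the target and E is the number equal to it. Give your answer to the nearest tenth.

31.6

Sorted: 9.3, 9.4, 9.5, 9.6, 9.7, 9.8, 9.8, 9.9, 10.0, 10.0, 10.1, 10.2, 10.3, 10.4, 10.5, 10.6, 10.7, 10.8, 10.9.
Count below 9.8: L = 5; count equal: E = 2; n = 19.
Percentile rank = 100·(5 + 0.5·2)/19 = 100·6/19 = 31.58.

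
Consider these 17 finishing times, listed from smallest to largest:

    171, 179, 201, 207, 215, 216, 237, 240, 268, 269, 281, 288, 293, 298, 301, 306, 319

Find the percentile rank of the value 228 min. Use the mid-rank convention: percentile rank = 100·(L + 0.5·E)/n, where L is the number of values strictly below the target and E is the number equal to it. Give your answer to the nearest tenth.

Count below 228: L = 6; count equal: E = 0; n = 17.
Percentile rank = 100·(6 + 0.5·0)/17 = 100·6/17 = 35.29.

35.3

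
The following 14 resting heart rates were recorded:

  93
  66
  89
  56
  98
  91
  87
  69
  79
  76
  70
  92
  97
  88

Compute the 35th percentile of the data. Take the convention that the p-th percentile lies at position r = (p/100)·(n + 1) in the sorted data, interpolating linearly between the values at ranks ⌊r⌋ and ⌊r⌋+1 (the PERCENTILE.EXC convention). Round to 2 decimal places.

Sorted: 56, 66, 69, 70, 76, 79, 87, 88, 89, 91, 92, 93, 97, 98.
n = 14.
r = (35/100)·(14 + 1) = 5.25.
Rank 5 is 76 and rank 6 is 79.
Interpolate: 76 + 0.25·(79 − 76) = 76 + 0.25·3 = 76.75.

76.75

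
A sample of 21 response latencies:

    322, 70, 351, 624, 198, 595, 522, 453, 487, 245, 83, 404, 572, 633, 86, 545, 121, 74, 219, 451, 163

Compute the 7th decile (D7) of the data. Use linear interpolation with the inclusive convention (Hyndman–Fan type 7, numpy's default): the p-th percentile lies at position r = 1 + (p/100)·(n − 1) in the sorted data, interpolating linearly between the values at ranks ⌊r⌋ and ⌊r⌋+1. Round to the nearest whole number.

487

Sorted: 70, 74, 83, 86, 121, 163, 198, 219, 245, 322, 351, 404, 451, 453, 487, 522, 545, 572, 595, 624, 633.
n = 21.
r = 1 + (70/100)·(21 − 1) = 1 + 14 = 15.
r is an integer, so P70 is the value at rank 15: 487.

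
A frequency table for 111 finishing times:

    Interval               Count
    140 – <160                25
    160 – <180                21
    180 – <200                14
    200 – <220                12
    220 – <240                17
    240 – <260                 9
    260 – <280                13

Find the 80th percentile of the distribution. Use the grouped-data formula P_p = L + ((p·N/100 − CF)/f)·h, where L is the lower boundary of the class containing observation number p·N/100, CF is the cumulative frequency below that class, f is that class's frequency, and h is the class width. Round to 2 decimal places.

N = 111; target position k = 80/100 · 111 = 88.8.
Cumulative frequencies: 25, 46, 60, 72, 89, 98, 111.
Observation 88.8 falls in the class 220 – <240.
L = 220, CF = 72, f = 17, h = 20.
P80 = 220 + ((88.8 − 72)/17)·20 = 220 + 19.7647 = 239.765.

239.76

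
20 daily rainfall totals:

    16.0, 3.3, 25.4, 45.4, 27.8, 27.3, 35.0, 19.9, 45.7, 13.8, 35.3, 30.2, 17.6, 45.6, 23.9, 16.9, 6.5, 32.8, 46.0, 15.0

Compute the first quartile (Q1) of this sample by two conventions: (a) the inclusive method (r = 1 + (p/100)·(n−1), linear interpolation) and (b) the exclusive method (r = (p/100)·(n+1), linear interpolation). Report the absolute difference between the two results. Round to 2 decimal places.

0.45

Sorted: 3.3, 6.5, 13.8, 15.0, 16.0, 16.9, 17.6, 19.9, 23.9, 25.4, 27.3, 27.8, 30.2, 32.8, 35.0, 35.3, 45.4, 45.6, 45.7, 46.0.
n = 20.
(a) r = 5.75; between ranks 5 (16.0) and 6 (16.9): 16.675.
(b) r = 5.25; between ranks 5 (16.0) and 6 (16.9): 16.225.
|16.675 − 16.225| = 0.45.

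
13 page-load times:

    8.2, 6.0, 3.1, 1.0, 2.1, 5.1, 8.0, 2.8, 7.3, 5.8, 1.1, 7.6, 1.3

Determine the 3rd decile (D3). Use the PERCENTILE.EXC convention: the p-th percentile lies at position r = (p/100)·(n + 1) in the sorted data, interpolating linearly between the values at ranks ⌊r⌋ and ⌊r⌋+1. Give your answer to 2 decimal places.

2.24

Sorted: 1.0, 1.1, 1.3, 2.1, 2.8, 3.1, 5.1, 5.8, 6.0, 7.3, 7.6, 8.0, 8.2.
n = 13.
r = (30/100)·(13 + 1) = 4.2.
Rank 4 is 2.1 and rank 5 is 2.8.
Interpolate: 2.1 + 0.2·(2.8 − 2.1) = 2.1 + 0.2·0.7 = 2.24.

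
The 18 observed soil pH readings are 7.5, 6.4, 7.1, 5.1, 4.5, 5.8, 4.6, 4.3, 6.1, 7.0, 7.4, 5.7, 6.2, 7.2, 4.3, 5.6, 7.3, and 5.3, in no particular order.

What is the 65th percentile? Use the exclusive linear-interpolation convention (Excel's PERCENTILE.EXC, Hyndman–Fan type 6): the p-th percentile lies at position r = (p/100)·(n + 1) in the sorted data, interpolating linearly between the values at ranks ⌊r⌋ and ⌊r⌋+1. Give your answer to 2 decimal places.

6.61

Sorted: 4.3, 4.3, 4.5, 4.6, 5.1, 5.3, 5.6, 5.7, 5.8, 6.1, 6.2, 6.4, 7.0, 7.1, 7.2, 7.3, 7.4, 7.5.
n = 18.
r = (65/100)·(18 + 1) = 12.35.
Rank 12 is 6.4 and rank 13 is 7.0.
Interpolate: 6.4 + 0.35·(7.0 − 6.4) = 6.4 + 0.35·0.6 = 6.61.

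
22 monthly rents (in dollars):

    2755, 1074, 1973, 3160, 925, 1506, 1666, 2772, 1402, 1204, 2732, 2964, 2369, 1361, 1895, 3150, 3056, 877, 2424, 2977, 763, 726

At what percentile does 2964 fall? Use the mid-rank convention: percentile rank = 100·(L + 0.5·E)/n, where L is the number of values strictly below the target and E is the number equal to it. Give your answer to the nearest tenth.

79.5

Sorted: 726, 763, 877, 925, 1074, 1204, 1361, 1402, 1506, 1666, 1895, 1973, 2369, 2424, 2732, 2755, 2772, 2964, 2977, 3056, 3150, 3160.
Count below 2964: L = 17; count equal: E = 1; n = 22.
Percentile rank = 100·(17 + 0.5·1)/22 = 100·17.5/22 = 79.55.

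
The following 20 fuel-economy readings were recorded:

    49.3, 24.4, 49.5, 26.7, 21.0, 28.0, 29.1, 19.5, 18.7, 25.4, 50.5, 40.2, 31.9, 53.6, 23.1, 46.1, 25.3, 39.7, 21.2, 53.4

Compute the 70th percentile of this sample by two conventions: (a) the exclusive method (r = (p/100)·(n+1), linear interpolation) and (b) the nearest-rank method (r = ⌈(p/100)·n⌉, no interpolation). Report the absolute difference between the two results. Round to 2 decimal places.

4.13

Sorted: 18.7, 19.5, 21.0, 21.2, 23.1, 24.4, 25.3, 25.4, 26.7, 28.0, 29.1, 31.9, 39.7, 40.2, 46.1, 49.3, 49.5, 50.5, 53.4, 53.6.
n = 20.
(a) r = 14.7; between ranks 14 (40.2) and 15 (46.1): 44.33.
(b) the nearest-rank method: rank 14 → 40.2.
|44.33 − 40.2| = 4.13.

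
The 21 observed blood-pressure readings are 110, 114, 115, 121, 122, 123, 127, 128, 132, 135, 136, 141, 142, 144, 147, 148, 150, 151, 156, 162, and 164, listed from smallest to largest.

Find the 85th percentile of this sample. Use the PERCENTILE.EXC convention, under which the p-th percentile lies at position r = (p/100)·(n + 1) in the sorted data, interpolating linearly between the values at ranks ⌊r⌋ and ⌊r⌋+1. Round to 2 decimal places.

n = 21.
r = (85/100)·(21 + 1) = 18.7.
Rank 18 is 151 and rank 19 is 156.
Interpolate: 151 + 0.7·(156 − 151) = 151 + 0.7·5 = 154.5.

154.50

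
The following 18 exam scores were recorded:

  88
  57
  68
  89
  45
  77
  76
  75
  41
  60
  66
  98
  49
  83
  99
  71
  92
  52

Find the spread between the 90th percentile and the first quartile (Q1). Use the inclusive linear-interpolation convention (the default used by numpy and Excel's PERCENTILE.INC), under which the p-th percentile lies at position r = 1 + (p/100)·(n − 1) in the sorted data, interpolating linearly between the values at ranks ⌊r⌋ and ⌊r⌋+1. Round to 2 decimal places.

Sorted: 41, 45, 49, 52, 57, 60, 66, 68, 71, 75, 76, 77, 83, 88, 89, 92, 98, 99.
n = 18.
P25: r = 5.25; ranks 5–6 are 57, 60; interpolating gives 57.75.
P90: r = 16.3; ranks 16–17 are 92, 98; interpolating gives 93.8.
Difference: 93.8 − 57.75 = 36.05.

36.05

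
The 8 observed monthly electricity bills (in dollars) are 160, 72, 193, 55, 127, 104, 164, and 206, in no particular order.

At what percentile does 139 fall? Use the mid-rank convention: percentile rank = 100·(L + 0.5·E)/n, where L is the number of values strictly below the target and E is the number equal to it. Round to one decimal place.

50.0

Sorted: 55, 72, 104, 127, 160, 164, 193, 206.
Count below 139: L = 4; count equal: E = 0; n = 8.
Percentile rank = 100·(4 + 0.5·0)/8 = 100·4/8 = 50.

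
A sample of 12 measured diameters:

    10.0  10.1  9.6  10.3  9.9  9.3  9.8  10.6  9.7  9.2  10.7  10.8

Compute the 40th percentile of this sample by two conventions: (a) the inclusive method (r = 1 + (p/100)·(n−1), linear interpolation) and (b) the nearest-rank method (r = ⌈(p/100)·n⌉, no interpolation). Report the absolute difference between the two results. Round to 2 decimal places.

Sorted: 9.2, 9.3, 9.6, 9.7, 9.8, 9.9, 10.0, 10.1, 10.3, 10.6, 10.7, 10.8.
n = 12.
(a) r = 5.4; between ranks 5 (9.8) and 6 (9.9): 9.84.
(b) the nearest-rank method: rank 5 → 9.8.
|9.84 − 9.8| = 0.04.

0.04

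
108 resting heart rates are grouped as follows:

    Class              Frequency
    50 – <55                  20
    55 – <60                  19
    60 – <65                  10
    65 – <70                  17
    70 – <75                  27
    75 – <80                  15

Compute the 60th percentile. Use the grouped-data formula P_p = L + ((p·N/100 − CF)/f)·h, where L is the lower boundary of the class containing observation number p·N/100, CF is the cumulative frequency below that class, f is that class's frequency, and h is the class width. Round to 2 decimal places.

N = 108; target position k = 60/100 · 108 = 64.8.
Cumulative frequencies: 20, 39, 49, 66, 93, 108.
Observation 64.8 falls in the class 65 – <70.
L = 65, CF = 49, f = 17, h = 5.
P60 = 65 + ((64.8 − 49)/17)·5 = 65 + 4.64706 = 69.6471.

69.65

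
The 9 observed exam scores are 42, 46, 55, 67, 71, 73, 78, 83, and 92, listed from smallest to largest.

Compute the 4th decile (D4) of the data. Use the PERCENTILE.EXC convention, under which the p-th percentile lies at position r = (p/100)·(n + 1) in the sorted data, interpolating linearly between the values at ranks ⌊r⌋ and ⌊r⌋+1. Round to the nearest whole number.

n = 9.
r = (40/100)·(9 + 1) = 4.
r is an integer, so P40 is the value at rank 4: 67.

67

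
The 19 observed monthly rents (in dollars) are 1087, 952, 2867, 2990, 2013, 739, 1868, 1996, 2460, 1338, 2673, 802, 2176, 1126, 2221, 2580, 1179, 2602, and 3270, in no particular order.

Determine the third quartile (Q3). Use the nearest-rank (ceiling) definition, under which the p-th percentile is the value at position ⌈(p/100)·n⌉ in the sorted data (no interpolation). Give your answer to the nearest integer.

2602

Sorted: 739, 802, 952, 1087, 1126, 1179, 1338, 1868, 1996, 2013, 2176, 2221, 2460, 2580, 2602, 2673, 2867, 2990, 3270.
n = 19.
Position = ⌈75/100 · 19⌉ = ⌈14.25⌉ = 15.
The value at rank 15 is 2602.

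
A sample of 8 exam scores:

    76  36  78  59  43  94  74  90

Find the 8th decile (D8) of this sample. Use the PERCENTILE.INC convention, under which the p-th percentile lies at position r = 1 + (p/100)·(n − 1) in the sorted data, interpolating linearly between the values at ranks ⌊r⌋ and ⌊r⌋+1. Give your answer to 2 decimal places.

85.20

Sorted: 36, 43, 59, 74, 76, 78, 90, 94.
n = 8.
r = 1 + (80/100)·(8 − 1) = 1 + 5.6 = 6.6.
Rank 6 is 78 and rank 7 is 90.
Interpolate: 78 + 0.6·(90 − 78) = 78 + 0.6·12 = 85.2.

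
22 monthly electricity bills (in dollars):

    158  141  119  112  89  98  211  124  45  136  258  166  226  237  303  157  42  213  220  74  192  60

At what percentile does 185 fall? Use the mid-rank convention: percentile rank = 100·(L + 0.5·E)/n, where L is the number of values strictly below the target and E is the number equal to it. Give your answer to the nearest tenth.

Sorted: 42, 45, 60, 74, 89, 98, 112, 119, 124, 136, 141, 157, 158, 166, 192, 211, 213, 220, 226, 237, 258, 303.
Count below 185: L = 14; count equal: E = 0; n = 22.
Percentile rank = 100·(14 + 0.5·0)/22 = 100·14/22 = 63.64.

63.6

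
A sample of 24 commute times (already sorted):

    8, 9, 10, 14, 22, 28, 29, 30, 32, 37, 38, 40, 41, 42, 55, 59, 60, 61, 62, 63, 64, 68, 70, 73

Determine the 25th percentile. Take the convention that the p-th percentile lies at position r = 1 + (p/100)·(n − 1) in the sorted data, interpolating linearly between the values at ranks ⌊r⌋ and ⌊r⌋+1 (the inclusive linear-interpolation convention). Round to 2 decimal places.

28.75

n = 24.
r = 1 + (25/100)·(24 − 1) = 1 + 5.75 = 6.75.
Rank 6 is 28 and rank 7 is 29.
Interpolate: 28 + 0.75·(29 − 28) = 28 + 0.75·1 = 28.75.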